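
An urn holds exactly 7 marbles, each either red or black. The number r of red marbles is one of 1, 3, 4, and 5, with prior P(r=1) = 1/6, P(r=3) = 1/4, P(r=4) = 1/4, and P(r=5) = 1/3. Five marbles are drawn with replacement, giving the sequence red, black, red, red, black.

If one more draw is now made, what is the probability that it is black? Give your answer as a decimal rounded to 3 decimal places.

0.415

Compute the likelihood of the observed sequence for each case: P(data | r = 1) = (1/7)(6/7)(1/7)(1/7)(6/7) = 0.002142; P(data | r = 3) = (3/7)(4/7)(3/7)(3/7)(4/7) = 0.025704; P(data | r = 4) = (4/7)(3/7)(4/7)(4/7)(3/7) = 0.034271; P(data | r = 5) = (5/7)(2/7)(5/7)(5/7)(2/7) = 0.02975.
Weighting by the prior gives 1/6 · 0.002142 = 0.00035699, 1/4 · 0.025704 = 0.0064259, 1/4 · 0.034271 = 0.0085679, 1/3 · 0.02975 = 0.0099165; these sum to 0.025267.
Normalising, the posterior is P(r = 1 | data) = 0.014129, P(r = 3 | data) = 0.25432, P(r = 4 | data) = 0.33909, P(r = 5 | data) = 0.39246.
Averaging over the posterior, P(black next | data) = (6/7)(0.014129) + (4/7)(0.25432) + (3/7)(0.33909) + (2/7)(0.39246) = 0.41489.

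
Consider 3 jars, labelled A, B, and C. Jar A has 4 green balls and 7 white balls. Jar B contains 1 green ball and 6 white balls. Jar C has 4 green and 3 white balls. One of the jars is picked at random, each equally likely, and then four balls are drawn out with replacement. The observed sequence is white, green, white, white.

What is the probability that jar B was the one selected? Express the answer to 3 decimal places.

0.393

The likelihood of the observed sequence under each hypothesis: P(data | jar A) = (7/11)(4/11)(7/11)(7/11) = 0.093709; P(data | jar B) = (6/7)(1/7)(6/7)(6/7) = 0.089963; P(data | jar C) = (3/7)(4/7)(3/7)(3/7) = 0.044981.
Weighting by the prior gives 1/3 · 0.093709 = 0.031236, 1/3 · 0.089963 = 0.029988, 1/3 · 0.044981 = 0.014994; summing to 0.076218.
So P(jar B | data) = (0.029988) / (0.076218) = 0.39345.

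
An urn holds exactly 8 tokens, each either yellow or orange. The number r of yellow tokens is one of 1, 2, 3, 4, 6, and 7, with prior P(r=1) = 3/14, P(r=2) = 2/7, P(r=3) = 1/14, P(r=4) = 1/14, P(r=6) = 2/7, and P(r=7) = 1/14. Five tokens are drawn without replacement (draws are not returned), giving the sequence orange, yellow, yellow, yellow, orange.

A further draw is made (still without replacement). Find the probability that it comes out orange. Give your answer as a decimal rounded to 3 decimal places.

For each hypothesis, P(data | H) works out to: P(data | r = 1) = (7/8)(1/7)(0/6) = 0; P(data | r = 2) = (6/8)(2/7)(1/6)(0/5) = 0; P(data | r = 3) = (5/8)(3/7)(2/6)(1/5)(4/4) = 0.017857; P(data | r = 4) = (4/8)(4/7)(3/6)(2/5)(3/4) = 0.042857; P(data | r = 6) = (2/8)(6/7)(5/6)(4/5)(1/4) = 0.035714; P(data | r = 7) = (1/8)(7/7)(6/6)(5/5)(0/4) = 0.
Multiplying each by its prior: 3/14 · 0 = 0, 2/7 · 0 = 0, 1/14 · 0.017857 = 0.0012755, 1/14 · 0.042857 = 0.0030612, 2/7 · 0.035714 = 0.010204, 1/14 · 0 = 0; with total 0.014541.
The posterior is then P(r = 1 | data) = 0, P(r = 2 | data) = 0, P(r = 3 | data) = 0.087719, P(r = 4 | data) = 0.21053, P(r = 6 | data) = 0.70175, P(r = 7 | data) = 0.
The predictive probability is P(orange next | data) = (1)(0.087719) + (2/3)(0.21053) + (0)(0.70175) = 0.22807.

0.228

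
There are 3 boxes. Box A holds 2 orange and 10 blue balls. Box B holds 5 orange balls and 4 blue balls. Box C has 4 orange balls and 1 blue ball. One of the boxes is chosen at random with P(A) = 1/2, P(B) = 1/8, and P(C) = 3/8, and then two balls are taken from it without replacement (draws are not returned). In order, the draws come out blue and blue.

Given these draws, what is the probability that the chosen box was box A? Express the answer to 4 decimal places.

For each hypothesis, P(data | H) works out to: P(data | box A) = (10/12)(9/11) = 15/22; P(data | box B) = (4/9)(3/8) = 1/6; P(data | box C) = (1/5)(0/4) = 0.
Multiplying each by its prior: 1/2 · 15/22 = 15/44, 1/8 · 1/6 = 1/48, 3/8 · 0 = 0; with total 191/528.
By Bayes' rule, P(box A | data) = (15/44) / (191/528) = 180/191.

0.9424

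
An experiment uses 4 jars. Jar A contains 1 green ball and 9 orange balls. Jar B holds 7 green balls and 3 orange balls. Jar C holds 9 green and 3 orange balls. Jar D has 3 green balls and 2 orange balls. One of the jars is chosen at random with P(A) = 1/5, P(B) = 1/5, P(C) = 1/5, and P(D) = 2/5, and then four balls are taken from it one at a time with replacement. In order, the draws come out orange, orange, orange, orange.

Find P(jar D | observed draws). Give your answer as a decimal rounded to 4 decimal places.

0.0712

For each hypothesis, P(data | H) works out to: P(data | jar A) = (9/10)(9/10)(9/10)(9/10) = 0.6561; P(data | jar B) = (3/10)(3/10)(3/10)(3/10) = 0.0081; P(data | jar C) = (3/12)(3/12)(3/12)(3/12) = 0.0039062; P(data | jar D) = (2/5)(2/5)(2/5)(2/5) = 0.0256.
Multiplying each by its prior: 1/5 · 0.6561 = 0.13122, 1/5 · 0.0081 = 0.00162, 1/5 · 0.0039062 = 0.00078125, 2/5 · 0.0256 = 0.01024; these sum to 0.14386.
By Bayes' rule, P(jar D | data) = (0.01024) / (0.14386) = 0.07118.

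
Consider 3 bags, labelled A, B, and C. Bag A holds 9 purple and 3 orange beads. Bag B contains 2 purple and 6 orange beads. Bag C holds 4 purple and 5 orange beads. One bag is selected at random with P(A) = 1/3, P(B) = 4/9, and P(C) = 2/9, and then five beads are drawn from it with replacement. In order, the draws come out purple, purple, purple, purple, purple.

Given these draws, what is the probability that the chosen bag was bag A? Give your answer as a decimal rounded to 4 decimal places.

For each hypothesis, P(data | H) works out to: P(data | bag A) = (9/12)(9/12)(9/12)(9/12)(9/12) = 0.2373; P(data | bag B) = (2/8)(2/8)(2/8)(2/8)(2/8) = 0.00097656; P(data | bag C) = (4/9)(4/9)(4/9)(4/9)(4/9) = 0.017342.
The prior-weighted likelihoods are 1/3 · 0.2373 = 0.079102, 4/9 · 0.00097656 = 0.00043403, 2/9 · 0.017342 = 0.0038537; these sum to 0.083389.
By Bayes' rule, P(bag A | data) = (0.079102) / (0.083389) = 0.94858.

0.9486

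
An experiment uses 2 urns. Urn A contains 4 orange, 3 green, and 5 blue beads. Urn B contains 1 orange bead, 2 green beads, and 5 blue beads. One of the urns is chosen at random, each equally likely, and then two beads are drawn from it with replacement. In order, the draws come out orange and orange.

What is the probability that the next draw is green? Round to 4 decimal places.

0.2500

Under each hypothesis, the probability of the observed sequence is: P(data | urn A) = (4/12)(4/12) = 0.11111; P(data | urn B) = (1/8)(1/8) = 0.015625.
The prior-weighted likelihoods are 1/2 · 0.11111 = 0.055556, 1/2 · 0.015625 = 0.0078125; these sum to 0.063368.
The posterior is then P(urn A | data) = 0.87671, P(urn B | data) = 0.12329.
The predictive probability is P(green next | data) = (1/4)(0.87671) + (1/4)(0.12329) = 0.25.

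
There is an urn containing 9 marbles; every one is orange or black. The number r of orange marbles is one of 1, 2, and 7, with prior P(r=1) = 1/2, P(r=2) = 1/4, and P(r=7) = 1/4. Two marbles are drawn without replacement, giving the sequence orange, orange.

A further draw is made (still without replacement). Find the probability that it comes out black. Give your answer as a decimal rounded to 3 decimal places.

0.318

The likelihood of the observed sequence under each hypothesis: P(data | r = 1) = (1/9)(0/8) = 0; P(data | r = 2) = (2/9)(1/8) = 1/36; P(data | r = 7) = (7/9)(6/8) = 7/12.
Weighting by the prior gives 1/2 · 0 = 0, 1/4 · 1/36 = 1/144, 1/4 · 7/12 = 7/48; these sum to 11/72.
Normalising, the posterior is P(r = 1 | data) = 0, P(r = 2 | data) = 1/22, P(r = 7 | data) = 21/22.
Averaging over the posterior, P(black next | data) = (1)(1/22) + (2/7)(21/22) = 7/22.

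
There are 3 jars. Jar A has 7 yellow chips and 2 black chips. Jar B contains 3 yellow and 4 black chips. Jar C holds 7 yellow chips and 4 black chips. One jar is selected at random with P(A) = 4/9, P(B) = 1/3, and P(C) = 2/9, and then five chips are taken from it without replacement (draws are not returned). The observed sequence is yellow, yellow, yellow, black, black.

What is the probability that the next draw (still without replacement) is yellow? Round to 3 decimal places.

0.597

The likelihood of the observed sequence under each hypothesis: P(data | jar A) = (7/9)(6/8)(5/7)(2/6)(1/5) = 0.027778; P(data | jar B) = (3/7)(2/6)(1/5)(4/4)(3/3) = 0.028571; P(data | jar C) = (7/11)(6/10)(5/9)(4/8)(3/7) = 0.045455.
The prior-weighted likelihoods are 4/9 · 0.027778 = 0.012346, 1/3 · 0.028571 = 0.0095238, 2/9 · 0.045455 = 0.010101; summing to 0.03197.
Dividing through by the total gives posterior P(jar A | data) = 0.38616, P(jar B | data) = 0.29789, P(jar C | data) = 0.31595.
So P(yellow next | data) = Σ P(yellow next | H) P(H | data) = (1)(0.38616) + (0)(0.29789) + (2/3)(0.31595) = 0.59679.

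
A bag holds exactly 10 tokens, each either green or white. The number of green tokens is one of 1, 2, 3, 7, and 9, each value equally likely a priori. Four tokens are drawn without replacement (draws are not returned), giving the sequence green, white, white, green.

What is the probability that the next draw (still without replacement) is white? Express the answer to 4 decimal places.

For each hypothesis, P(data | H) works out to: P(data | r = 1) = (1/10)(9/9)(8/8)(0/7) = 0; P(data | r = 2) = (2/10)(8/9)(7/8)(1/7) = 1/45; P(data | r = 3) = (3/10)(7/9)(6/8)(2/7) = 1/20; P(data | r = 7) = (7/10)(3/9)(2/8)(6/7) = 1/20; P(data | r = 9) = (9/10)(1/9)(0/8) = 0.
The prior-weighted likelihoods are 1/5 · 0 = 0, 1/5 · 1/45 = 1/225, 1/5 · 1/20 = 1/100, 1/5 · 1/20 = 1/100, 1/5 · 0 = 0; with total 11/450.
The posterior is then P(r = 1 | data) = 0, P(r = 2 | data) = 2/11, P(r = 3 | data) = 9/22, P(r = 7 | data) = 9/22, P(r = 9 | data) = 0.
So P(white next | data) = Σ P(white next | H) P(H | data) = (1)(2/11) + (5/6)(9/22) + (1/6)(9/22) = 13/22.

0.5909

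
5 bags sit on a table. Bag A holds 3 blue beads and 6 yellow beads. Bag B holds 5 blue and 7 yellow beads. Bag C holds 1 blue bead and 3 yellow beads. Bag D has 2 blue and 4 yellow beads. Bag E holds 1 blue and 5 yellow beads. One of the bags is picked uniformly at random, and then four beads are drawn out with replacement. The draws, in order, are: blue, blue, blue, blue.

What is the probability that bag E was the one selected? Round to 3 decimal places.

For each hypothesis, P(data | H) works out to: P(data | bag A) = (3/9)(3/9)(3/9)(3/9) = 0.012346; P(data | bag B) = (5/12)(5/12)(5/12)(5/12) = 0.030141; P(data | bag C) = (1/4)(1/4)(1/4)(1/4) = 0.0039062; P(data | bag D) = (2/6)(2/6)(2/6)(2/6) = 0.012346; P(data | bag E) = (1/6)(1/6)(1/6)(1/6) = 0.0007716.
Weighting by the prior gives 1/5 · 0.012346 = 0.0024691, 1/5 · 0.030141 = 0.0060282, 1/5 · 0.0039062 = 0.00078125, 1/5 · 0.012346 = 0.0024691, 1/5 · 0.0007716 = 0.00015432; with total 0.011902.
Therefore the posterior P(bag E | data) = (0.00015432) / (0.011902) = 0.012966.

0.013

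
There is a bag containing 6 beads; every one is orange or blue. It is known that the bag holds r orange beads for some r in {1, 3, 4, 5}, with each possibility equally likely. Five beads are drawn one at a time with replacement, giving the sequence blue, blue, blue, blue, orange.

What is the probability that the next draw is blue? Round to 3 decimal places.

0.709

The likelihood of the observed sequence under each hypothesis: P(data | r = 1) = (5/6)(5/6)(5/6)(5/6)(1/6) = 0.080376; P(data | r = 3) = (3/6)(3/6)(3/6)(3/6)(3/6) = 0.03125; P(data | r = 4) = (2/6)(2/6)(2/6)(2/6)(4/6) = 0.0082305; P(data | r = 5) = (1/6)(1/6)(1/6)(1/6)(5/6) = 0.000643.
Multiplying each by its prior: 1/4 · 0.080376 = 0.020094, 1/4 · 0.03125 = 0.0078125, 1/4 · 0.0082305 = 0.0020576, 1/4 · 0.000643 = 0.00016075; with total 0.030125.
The posterior is then P(r = 1 | data) = 0.66702, P(r = 3 | data) = 0.25934, P(r = 4 | data) = 0.068303, P(r = 5 | data) = 0.0053362.
So P(blue next | data) = Σ P(blue next | H) P(H | data) = (5/6)(0.66702) + (1/2)(0.25934) + (1/3)(0.068303) + (1/6)(0.0053362) = 0.70918.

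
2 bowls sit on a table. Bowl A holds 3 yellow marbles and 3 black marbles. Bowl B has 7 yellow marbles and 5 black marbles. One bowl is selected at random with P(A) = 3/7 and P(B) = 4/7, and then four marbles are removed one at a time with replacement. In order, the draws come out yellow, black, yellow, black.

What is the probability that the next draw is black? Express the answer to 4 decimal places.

0.4535

Under each hypothesis, the probability of the observed sequence is: P(data | bowl A) = (3/6)(3/6)(3/6)(3/6) = 0.0625; P(data | bowl B) = (7/12)(5/12)(7/12)(5/12) = 0.059076.
The prior-weighted likelihoods are 3/7 · 0.0625 = 0.026786, 4/7 · 0.059076 = 0.033758; summing to 0.060543.
Normalising, the posterior is P(bowl A | data) = 0.44242, P(bowl B | data) = 0.55758.
The predictive probability is P(black next | data) = (1/2)(0.44242) + (5/12)(0.55758) = 0.45354.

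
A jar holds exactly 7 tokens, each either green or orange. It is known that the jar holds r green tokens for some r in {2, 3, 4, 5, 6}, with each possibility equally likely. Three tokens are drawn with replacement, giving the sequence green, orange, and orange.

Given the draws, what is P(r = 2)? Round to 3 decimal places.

0.313

Compute the likelihood of the observed sequence for each case: P(data | r = 2) = (2/7)(5/7)(5/7) = 0.14577; P(data | r = 3) = (3/7)(4/7)(4/7) = 0.13994; P(data | r = 4) = (4/7)(3/7)(3/7) = 0.10496; P(data | r = 5) = (5/7)(2/7)(2/7) = 0.058309; P(data | r = 6) = (6/7)(1/7)(1/7) = 0.017493.
Multiplying each by its prior: 1/5 · 0.14577 = 0.029155, 1/5 · 0.13994 = 0.027988, 1/5 · 0.10496 = 0.020991, 1/5 · 0.058309 = 0.011662, 1/5 · 0.017493 = 0.0034985; summing to 0.093294.
So P(r = 2 | data) = (0.029155) / (0.093294) = 0.3125.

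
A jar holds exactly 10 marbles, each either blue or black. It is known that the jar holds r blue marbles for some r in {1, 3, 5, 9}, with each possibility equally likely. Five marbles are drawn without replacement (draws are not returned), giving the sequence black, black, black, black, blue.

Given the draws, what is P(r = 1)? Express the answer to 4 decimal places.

0.4922

The likelihood of the observed sequence under each hypothesis: P(data | r = 1) = (9/10)(8/9)(7/8)(6/7)(1/6) = 0.1; P(data | r = 3) = (7/10)(6/9)(5/8)(4/7)(3/6) = 0.083333; P(data | r = 5) = (5/10)(4/9)(3/8)(2/7)(5/6) = 0.019841; P(data | r = 9) = (1/10)(0/9) = 0.
The prior-weighted likelihoods are 1/4 · 0.1 = 0.025, 1/4 · 0.083333 = 0.020833, 1/4 · 0.019841 = 0.0049603, 1/4 · 0 = 0; these sum to 0.050794.
So P(r = 1 | data) = (0.025) / (0.050794) = 0.49219.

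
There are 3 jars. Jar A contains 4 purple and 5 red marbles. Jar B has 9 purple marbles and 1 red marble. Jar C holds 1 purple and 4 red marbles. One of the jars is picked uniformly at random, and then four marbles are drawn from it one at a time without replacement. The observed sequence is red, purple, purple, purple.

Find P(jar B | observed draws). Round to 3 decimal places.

0.716

For each hypothesis, P(data | H) works out to: P(data | jar A) = (5/9)(4/8)(3/7)(2/6) = 5/126; P(data | jar B) = (1/10)(9/9)(8/8)(7/7) = 1/10; P(data | jar C) = (4/5)(1/4)(0/3) = 0.
Multiplying each by its prior: 1/3 · 5/126 = 5/378, 1/3 · 1/10 = 1/30, 1/3 · 0 = 0; with total 44/945.
So P(jar B | data) = (1/30) / (44/945) = 63/88.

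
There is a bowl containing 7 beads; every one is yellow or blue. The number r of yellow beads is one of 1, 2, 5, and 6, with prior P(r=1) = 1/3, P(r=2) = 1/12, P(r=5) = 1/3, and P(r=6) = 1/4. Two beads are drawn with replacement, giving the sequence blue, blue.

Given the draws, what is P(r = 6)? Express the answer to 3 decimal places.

0.016

Under each hypothesis, the probability of the observed sequence is: P(data | r = 1) = (6/7)(6/7) = 36/49; P(data | r = 2) = (5/7)(5/7) = 25/49; P(data | r = 5) = (2/7)(2/7) = 4/49; P(data | r = 6) = (1/7)(1/7) = 1/49.
Weighting by the prior gives 1/3 · 36/49 = 12/49, 1/12 · 25/49 = 25/588, 1/3 · 4/49 = 4/147, 1/4 · 1/49 = 1/196; with total 47/147.
So P(r = 6 | data) = (1/196) / (47/147) = 3/188.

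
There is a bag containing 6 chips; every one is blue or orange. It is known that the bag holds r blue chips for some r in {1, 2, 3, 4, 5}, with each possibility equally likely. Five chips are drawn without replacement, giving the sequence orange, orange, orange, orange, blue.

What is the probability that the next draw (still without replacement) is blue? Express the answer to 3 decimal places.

Compute the likelihood of the observed sequence for each case: P(data | r = 1) = (5/6)(4/5)(3/4)(2/3)(1/2) = 1/6; P(data | r = 2) = (4/6)(3/5)(2/4)(1/3)(2/2) = 1/15; P(data | r = 3) = (3/6)(2/5)(1/4)(0/3) = 0; P(data | r = 4) = (2/6)(1/5)(0/4) = 0; P(data | r = 5) = (1/6)(0/5) = 0.
Multiplying each by its prior: 1/5 · 1/6 = 1/30, 1/5 · 1/15 = 1/75, 1/5 · 0 = 0, 1/5 · 0 = 0, 1/5 · 0 = 0; summing to 7/150.
Dividing through by the total gives posterior P(r = 1 | data) = 5/7, P(r = 2 | data) = 2/7, P(r = 3 | data) = 0, P(r = 4 | data) = 0, P(r = 5 | data) = 0.
The predictive probability is P(blue next | data) = (0)(5/7) + (1)(2/7) = 2/7.

0.286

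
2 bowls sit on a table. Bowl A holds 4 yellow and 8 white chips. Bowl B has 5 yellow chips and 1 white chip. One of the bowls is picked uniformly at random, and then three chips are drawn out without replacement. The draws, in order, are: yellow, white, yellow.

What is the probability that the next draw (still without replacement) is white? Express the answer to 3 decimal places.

0.236

Compute the likelihood of the observed sequence for each case: P(data | bowl A) = (4/12)(8/11)(3/10) = 4/55; P(data | bowl B) = (5/6)(1/5)(4/4) = 1/6.
Multiplying each by its prior: 1/2 · 4/55 = 2/55, 1/2 · 1/6 = 1/12; with total 79/660.
Dividing through by the total gives posterior P(bowl A | data) = 24/79, P(bowl B | data) = 55/79.
The predictive probability is P(white next | data) = (7/9)(24/79) + (0)(55/79) = 56/237.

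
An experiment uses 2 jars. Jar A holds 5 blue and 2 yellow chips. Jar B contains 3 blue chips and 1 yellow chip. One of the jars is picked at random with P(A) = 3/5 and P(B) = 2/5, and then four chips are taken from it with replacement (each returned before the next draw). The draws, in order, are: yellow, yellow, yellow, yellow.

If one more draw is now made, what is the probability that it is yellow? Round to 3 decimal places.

Compute the likelihood of the observed sequence for each case: P(data | jar A) = (2/7)(2/7)(2/7)(2/7) = 0.0066639; P(data | jar B) = (1/4)(1/4)(1/4)(1/4) = 0.0039062.
The prior-weighted likelihoods are 3/5 · 0.0066639 = 0.0039983, 2/5 · 0.0039062 = 0.0015625; these sum to 0.0055608.
The posterior is then P(jar A | data) = 0.71902, P(jar B | data) = 0.28098.
Averaging over the posterior, P(yellow next | data) = (2/7)(0.71902) + (1/4)(0.28098) = 0.27568.

0.276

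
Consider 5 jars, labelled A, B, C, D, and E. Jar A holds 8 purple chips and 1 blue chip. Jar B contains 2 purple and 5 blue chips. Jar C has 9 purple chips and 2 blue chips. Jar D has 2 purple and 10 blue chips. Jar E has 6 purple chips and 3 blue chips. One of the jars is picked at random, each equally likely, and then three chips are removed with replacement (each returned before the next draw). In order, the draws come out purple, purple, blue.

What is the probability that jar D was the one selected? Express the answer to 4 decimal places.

For each hypothesis, P(data | H) works out to: P(data | jar A) = (8/9)(8/9)(1/9) = 0.087791; P(data | jar B) = (2/7)(2/7)(5/7) = 0.058309; P(data | jar C) = (9/11)(9/11)(2/11) = 0.12171; P(data | jar D) = (2/12)(2/12)(10/12) = 0.023148; P(data | jar E) = (6/9)(6/9)(3/9) = 0.14815.
Weighting by the prior gives 1/5 · 0.087791 = 0.017558, 1/5 · 0.058309 = 0.011662, 1/5 · 0.12171 = 0.024343, 1/5 · 0.023148 = 0.0046296, 1/5 · 0.14815 = 0.02963; with total 0.087822.
Therefore the posterior P(jar D | data) = (0.0046296) / (0.087822) = 0.052716.

0.0527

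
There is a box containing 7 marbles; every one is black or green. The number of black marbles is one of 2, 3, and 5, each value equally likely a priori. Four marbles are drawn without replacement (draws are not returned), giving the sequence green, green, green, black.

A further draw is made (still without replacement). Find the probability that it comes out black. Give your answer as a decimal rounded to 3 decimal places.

The likelihood of the observed sequence under each hypothesis: P(data | r = 2) = (5/7)(4/6)(3/5)(2/4) = 1/7; P(data | r = 3) = (4/7)(3/6)(2/5)(3/4) = 3/35; P(data | r = 5) = (2/7)(1/6)(0/5) = 0.
The prior-weighted likelihoods are 1/3 · 1/7 = 1/21, 1/3 · 3/35 = 1/35, 1/3 · 0 = 0; summing to 8/105.
The posterior is then P(r = 2 | data) = 5/8, P(r = 3 | data) = 3/8, P(r = 5 | data) = 0.
The predictive probability is P(black next | data) = (1/3)(5/8) + (2/3)(3/8) = 11/24.

0.458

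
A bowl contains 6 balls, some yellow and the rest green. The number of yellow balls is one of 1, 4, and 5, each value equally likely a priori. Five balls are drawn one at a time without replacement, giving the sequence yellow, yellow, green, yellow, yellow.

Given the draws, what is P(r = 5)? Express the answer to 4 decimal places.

The likelihood of the observed sequence under each hypothesis: P(data | r = 1) = (1/6)(0/5) = 0; P(data | r = 4) = (4/6)(3/5)(2/4)(2/3)(1/2) = 1/15; P(data | r = 5) = (5/6)(4/5)(1/4)(3/3)(2/2) = 1/6.
Multiplying each by its prior: 1/3 · 0 = 0, 1/3 · 1/15 = 1/45, 1/3 · 1/6 = 1/18; these sum to 7/90.
Hence P(r = 5 | data) = (1/18) / (7/90) = 5/7.

0.7143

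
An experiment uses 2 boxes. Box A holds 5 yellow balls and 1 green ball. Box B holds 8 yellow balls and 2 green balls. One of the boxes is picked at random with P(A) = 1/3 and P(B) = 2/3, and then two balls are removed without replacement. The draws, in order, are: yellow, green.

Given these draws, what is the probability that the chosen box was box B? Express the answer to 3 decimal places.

For each hypothesis, P(data | H) works out to: P(data | box A) = (5/6)(1/5) = 1/6; P(data | box B) = (8/10)(2/9) = 8/45.
Weighting by the prior gives 1/3 · 1/6 = 1/18, 2/3 · 8/45 = 16/135; these sum to 47/270.
So P(box B | data) = (16/135) / (47/270) = 32/47.

0.681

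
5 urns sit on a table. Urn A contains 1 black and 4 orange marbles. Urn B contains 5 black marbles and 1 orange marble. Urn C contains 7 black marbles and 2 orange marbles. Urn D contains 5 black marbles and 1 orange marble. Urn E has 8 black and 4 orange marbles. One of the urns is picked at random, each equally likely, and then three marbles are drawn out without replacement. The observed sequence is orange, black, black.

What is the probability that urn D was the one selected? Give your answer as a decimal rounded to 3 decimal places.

The likelihood of the observed sequence under each hypothesis: P(data | urn A) = (4/5)(1/4)(0/3) = 0; P(data | urn B) = (1/6)(5/5)(4/4) = 0.16667; P(data | urn C) = (2/9)(7/8)(6/7) = 0.16667; P(data | urn D) = (1/6)(5/5)(4/4) = 0.16667; P(data | urn E) = (4/12)(8/11)(7/10) = 0.1697.
Weighting by the prior gives 1/5 · 0 = 0, 1/5 · 0.16667 = 0.033333, 1/5 · 0.16667 = 0.033333, 1/5 · 0.16667 = 0.033333, 1/5 · 0.1697 = 0.033939; with total 0.13394.
By Bayes' rule, P(urn D | data) = (0.033333) / (0.13394) = 0.24887.

0.249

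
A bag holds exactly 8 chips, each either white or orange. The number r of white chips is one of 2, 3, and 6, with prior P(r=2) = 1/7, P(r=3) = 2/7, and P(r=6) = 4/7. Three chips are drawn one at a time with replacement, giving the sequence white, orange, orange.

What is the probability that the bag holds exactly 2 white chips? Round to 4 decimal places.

Compute the likelihood of the observed sequence for each case: P(data | r = 2) = (2/8)(6/8)(6/8) = 0.14062; P(data | r = 3) = (3/8)(5/8)(5/8) = 0.14648; P(data | r = 6) = (6/8)(2/8)(2/8) = 0.046875.
The prior-weighted likelihoods are 1/7 · 0.14062 = 0.020089, 2/7 · 0.14648 = 0.041853, 4/7 · 0.046875 = 0.026786; these sum to 0.088728.
So P(r = 2 | data) = (0.020089) / (0.088728) = 0.22642.

0.2264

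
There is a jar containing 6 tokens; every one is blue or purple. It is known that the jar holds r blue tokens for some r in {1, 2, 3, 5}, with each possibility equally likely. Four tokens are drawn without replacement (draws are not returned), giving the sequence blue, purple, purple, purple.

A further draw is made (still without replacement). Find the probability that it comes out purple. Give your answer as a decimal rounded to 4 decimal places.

Compute the likelihood of the observed sequence for each case: P(data | r = 1) = (1/6)(5/5)(4/4)(3/3) = 1/6; P(data | r = 2) = (2/6)(4/5)(3/4)(2/3) = 2/15; P(data | r = 3) = (3/6)(3/5)(2/4)(1/3) = 1/20; P(data | r = 5) = (5/6)(1/5)(0/4) = 0.
The prior-weighted likelihoods are 1/4 · 1/6 = 1/24, 1/4 · 2/15 = 1/30, 1/4 · 1/20 = 1/80, 1/4 · 0 = 0; summing to 7/80.
Normalising, the posterior is P(r = 1 | data) = 10/21, P(r = 2 | data) = 8/21, P(r = 3 | data) = 1/7, P(r = 5 | data) = 0.
So P(purple next | data) = Σ P(purple next | H) P(H | data) = (1)(10/21) + (1/2)(8/21) + (0)(1/7) = 2/3.

0.6667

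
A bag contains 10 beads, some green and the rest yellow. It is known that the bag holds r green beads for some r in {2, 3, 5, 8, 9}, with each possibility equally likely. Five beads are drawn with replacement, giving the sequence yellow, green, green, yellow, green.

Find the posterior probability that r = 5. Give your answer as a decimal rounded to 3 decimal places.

0.404

Compute the likelihood of the observed sequence for each case: P(data | r = 2) = (8/10)(2/10)(2/10)(8/10)(2/10) = 0.00512; P(data | r = 3) = (7/10)(3/10)(3/10)(7/10)(3/10) = 0.01323; P(data | r = 5) = (5/10)(5/10)(5/10)(5/10)(5/10) = 0.03125; P(data | r = 8) = (2/10)(8/10)(8/10)(2/10)(8/10) = 0.02048; P(data | r = 9) = (1/10)(9/10)(9/10)(1/10)(9/10) = 0.00729.
The prior-weighted likelihoods are 1/5 · 0.00512 = 0.001024, 1/5 · 0.01323 = 0.002646, 1/5 · 0.03125 = 0.00625, 1/5 · 0.02048 = 0.004096, 1/5 · 0.00729 = 0.001458; these sum to 0.015474.
Hence P(r = 5 | data) = (0.00625) / (0.015474) = 0.4039.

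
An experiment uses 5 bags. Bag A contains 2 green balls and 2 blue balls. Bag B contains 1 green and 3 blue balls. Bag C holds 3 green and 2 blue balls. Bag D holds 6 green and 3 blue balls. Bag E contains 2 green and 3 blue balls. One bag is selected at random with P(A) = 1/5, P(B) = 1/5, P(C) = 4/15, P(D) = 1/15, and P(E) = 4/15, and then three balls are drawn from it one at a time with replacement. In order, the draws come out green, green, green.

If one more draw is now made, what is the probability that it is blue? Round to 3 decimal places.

0.446

Compute the likelihood of the observed sequence for each case: P(data | bag A) = (2/4)(2/4)(2/4) = 0.125; P(data | bag B) = (1/4)(1/4)(1/4) = 0.015625; P(data | bag C) = (3/5)(3/5)(3/5) = 0.216; P(data | bag D) = (6/9)(6/9)(6/9) = 0.2963; P(data | bag E) = (2/5)(2/5)(2/5) = 0.064.
The prior-weighted likelihoods are 1/5 · 0.125 = 0.025, 1/5 · 0.015625 = 0.003125, 4/15 · 0.216 = 0.0576, 1/15 · 0.2963 = 0.019753, 4/15 · 0.064 = 0.017067; summing to 0.12254.
Dividing through by the total gives posterior P(bag A | data) = 0.20401, P(bag B | data) = 0.025501, P(bag C | data) = 0.47003, P(bag D | data) = 0.16119, P(bag E | data) = 0.13927.
The predictive probability is P(blue next | data) = (1/2)(0.20401) + (3/4)(0.025501) + (2/5)(0.47003) + (1/3)(0.16119) + (3/5)(0.13927) = 0.44643.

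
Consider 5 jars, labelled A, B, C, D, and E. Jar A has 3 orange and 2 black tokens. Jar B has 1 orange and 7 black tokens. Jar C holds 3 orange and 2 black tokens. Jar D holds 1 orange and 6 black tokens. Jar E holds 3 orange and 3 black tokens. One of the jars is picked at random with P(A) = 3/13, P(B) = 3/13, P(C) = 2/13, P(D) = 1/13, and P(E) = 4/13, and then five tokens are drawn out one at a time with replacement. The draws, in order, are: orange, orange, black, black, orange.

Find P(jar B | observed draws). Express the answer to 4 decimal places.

0.0147

The likelihood of the observed sequence under each hypothesis: P(data | jar A) = (3/5)(3/5)(2/5)(2/5)(3/5) = 0.03456; P(data | jar B) = (1/8)(1/8)(7/8)(7/8)(1/8) = 0.0014954; P(data | jar C) = (3/5)(3/5)(2/5)(2/5)(3/5) = 0.03456; P(data | jar D) = (1/7)(1/7)(6/7)(6/7)(1/7) = 0.002142; P(data | jar E) = (3/6)(3/6)(3/6)(3/6)(3/6) = 0.03125.
Weighting by the prior gives 3/13 · 0.03456 = 0.0079754, 3/13 · 0.0014954 = 0.00034508, 2/13 · 0.03456 = 0.0053169, 1/13 · 0.002142 = 0.00016477, 4/13 · 0.03125 = 0.0096154; these sum to 0.023418.
Hence P(jar B | data) = (0.00034508) / (0.023418) = 0.014736.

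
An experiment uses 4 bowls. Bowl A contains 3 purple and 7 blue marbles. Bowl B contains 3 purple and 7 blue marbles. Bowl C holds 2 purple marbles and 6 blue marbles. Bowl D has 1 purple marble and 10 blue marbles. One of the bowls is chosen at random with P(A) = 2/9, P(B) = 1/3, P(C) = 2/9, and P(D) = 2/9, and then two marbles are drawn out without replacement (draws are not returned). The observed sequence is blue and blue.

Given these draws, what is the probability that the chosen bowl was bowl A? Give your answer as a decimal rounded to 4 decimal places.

0.1851

Compute the likelihood of the observed sequence for each case: P(data | bowl A) = (7/10)(6/9) = 0.46667; P(data | bowl B) = (7/10)(6/9) = 0.46667; P(data | bowl C) = (6/8)(5/7) = 0.53571; P(data | bowl D) = (10/11)(9/10) = 0.81818.
Multiplying each by its prior: 2/9 · 0.46667 = 0.1037, 1/3 · 0.46667 = 0.15556, 2/9 · 0.53571 = 0.11905, 2/9 · 0.81818 = 0.18182; summing to 0.56013.
By Bayes' rule, P(bowl A | data) = (0.1037) / (0.56013) = 0.18514.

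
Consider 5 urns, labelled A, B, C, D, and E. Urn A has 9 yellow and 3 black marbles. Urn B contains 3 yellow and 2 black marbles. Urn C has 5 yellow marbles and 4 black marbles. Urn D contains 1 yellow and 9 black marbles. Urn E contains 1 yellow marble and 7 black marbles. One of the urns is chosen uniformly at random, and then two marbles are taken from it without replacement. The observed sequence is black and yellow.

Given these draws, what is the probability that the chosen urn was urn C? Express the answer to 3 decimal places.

The likelihood of the observed sequence under each hypothesis: P(data | urn A) = (3/12)(9/11) = 0.20455; P(data | urn B) = (2/5)(3/4) = 0.3; P(data | urn C) = (4/9)(5/8) = 0.27778; P(data | urn D) = (9/10)(1/9) = 0.1; P(data | urn E) = (7/8)(1/7) = 0.125.
Multiplying each by its prior: 1/5 · 0.20455 = 0.040909, 1/5 · 0.3 = 0.06, 1/5 · 0.27778 = 0.055556, 1/5 · 0.1 = 0.02, 1/5 · 0.125 = 0.025; with total 0.20146.
By Bayes' rule, P(urn C | data) = (0.055556) / (0.20146) = 0.27576.

0.276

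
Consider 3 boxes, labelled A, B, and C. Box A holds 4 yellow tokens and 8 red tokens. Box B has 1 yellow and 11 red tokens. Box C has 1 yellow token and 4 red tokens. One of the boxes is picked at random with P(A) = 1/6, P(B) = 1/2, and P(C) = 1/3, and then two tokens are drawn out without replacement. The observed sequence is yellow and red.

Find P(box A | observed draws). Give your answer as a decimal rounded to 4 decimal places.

For each hypothesis, P(data | H) works out to: P(data | box A) = (4/12)(8/11) = 0.24242; P(data | box B) = (1/12)(11/11) = 0.083333; P(data | box C) = (1/5)(4/4) = 0.2.
The prior-weighted likelihoods are 1/6 · 0.24242 = 0.040404, 1/2 · 0.083333 = 0.041667, 1/3 · 0.2 = 0.066667; these sum to 0.14874.
Therefore the posterior P(box A | data) = (0.040404) / (0.14874) = 0.27165.

0.2716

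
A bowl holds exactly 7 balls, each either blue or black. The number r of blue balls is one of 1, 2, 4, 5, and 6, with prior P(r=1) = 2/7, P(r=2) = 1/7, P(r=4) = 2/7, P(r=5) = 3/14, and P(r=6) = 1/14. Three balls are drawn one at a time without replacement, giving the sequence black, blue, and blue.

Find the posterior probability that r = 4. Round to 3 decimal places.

0.459

Compute the likelihood of the observed sequence for each case: P(data | r = 1) = (6/7)(1/6)(0/5) = 0; P(data | r = 2) = (5/7)(2/6)(1/5) = 0.047619; P(data | r = 4) = (3/7)(4/6)(3/5) = 0.17143; P(data | r = 5) = (2/7)(5/6)(4/5) = 0.19048; P(data | r = 6) = (1/7)(6/6)(5/5) = 0.14286.
Weighting by the prior gives 2/7 · 0 = 0, 1/7 · 0.047619 = 0.0068027, 2/7 · 0.17143 = 0.04898, 3/14 · 0.19048 = 0.040816, 1/14 · 0.14286 = 0.010204; summing to 0.1068.
By Bayes' rule, P(r = 4 | data) = (0.04898) / (0.1068) = 0.4586.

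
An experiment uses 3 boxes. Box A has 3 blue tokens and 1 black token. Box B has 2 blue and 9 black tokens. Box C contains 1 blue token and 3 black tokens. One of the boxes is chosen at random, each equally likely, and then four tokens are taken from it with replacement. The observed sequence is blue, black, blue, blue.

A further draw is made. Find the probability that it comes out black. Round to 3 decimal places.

Under each hypothesis, the probability of the observed sequence is: P(data | box A) = (3/4)(1/4)(3/4)(3/4) = 0.10547; P(data | box B) = (2/11)(9/11)(2/11)(2/11) = 0.0049177; P(data | box C) = (1/4)(3/4)(1/4)(1/4) = 0.011719.
Weighting by the prior gives 1/3 · 0.10547 = 0.035156, 1/3 · 0.0049177 = 0.0016392, 1/3 · 0.011719 = 0.0039062; summing to 0.040702.
Dividing through by the total gives posterior P(box A | data) = 0.86375, P(box B | data) = 0.040274, P(box C | data) = 0.095973.
The predictive probability is P(black next | data) = (1/4)(0.86375) + (9/11)(0.040274) + (3/4)(0.095973) = 0.32087.

0.321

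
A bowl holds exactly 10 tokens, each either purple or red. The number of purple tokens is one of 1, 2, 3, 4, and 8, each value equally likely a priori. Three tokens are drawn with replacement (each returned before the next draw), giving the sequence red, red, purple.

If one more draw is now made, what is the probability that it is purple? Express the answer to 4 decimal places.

0.3026

For each hypothesis, P(data | H) works out to: P(data | r = 1) = (9/10)(9/10)(1/10) = 0.081; P(data | r = 2) = (8/10)(8/10)(2/10) = 0.128; P(data | r = 3) = (7/10)(7/10)(3/10) = 0.147; P(data | r = 4) = (6/10)(6/10)(4/10) = 0.144; P(data | r = 8) = (2/10)(2/10)(8/10) = 0.032.
Weighting by the prior gives 1/5 · 0.081 = 0.0162, 1/5 · 0.128 = 0.0256, 1/5 · 0.147 = 0.0294, 1/5 · 0.144 = 0.0288, 1/5 · 0.032 = 0.0064; with total 0.1064.
Dividing through by the total gives posterior P(r = 1 | data) = 0.15226, P(r = 2 | data) = 0.2406, P(r = 3 | data) = 0.27632, P(r = 4 | data) = 0.27068, P(r = 8 | data) = 0.06015.
Averaging over the posterior, P(purple next | data) = (1/10)(0.15226) + (1/5)(0.2406) + (3/10)(0.27632) + (2/5)(0.27068) + (4/5)(0.06015) = 0.30263.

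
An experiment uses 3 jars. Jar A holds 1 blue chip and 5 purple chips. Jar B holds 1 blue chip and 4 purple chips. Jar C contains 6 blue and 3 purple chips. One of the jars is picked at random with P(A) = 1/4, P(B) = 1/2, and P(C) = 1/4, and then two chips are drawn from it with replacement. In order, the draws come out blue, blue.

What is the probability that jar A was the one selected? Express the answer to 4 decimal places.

Under each hypothesis, the probability of the observed sequence is: P(data | jar A) = (1/6)(1/6) = 0.027778; P(data | jar B) = (1/5)(1/5) = 0.04; P(data | jar C) = (6/9)(6/9) = 0.44444.
Multiplying each by its prior: 1/4 · 0.027778 = 0.0069444, 1/2 · 0.04 = 0.02, 1/4 · 0.44444 = 0.11111; with total 0.13806.
By Bayes' rule, P(jar A | data) = (0.0069444) / (0.13806) = 0.050302.

0.0503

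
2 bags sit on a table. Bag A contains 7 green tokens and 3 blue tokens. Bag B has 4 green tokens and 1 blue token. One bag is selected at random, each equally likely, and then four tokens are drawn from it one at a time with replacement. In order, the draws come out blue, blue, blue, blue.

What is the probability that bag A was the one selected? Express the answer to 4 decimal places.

0.8351

Under each hypothesis, the probability of the observed sequence is: P(data | bag A) = (3/10)(3/10)(3/10)(3/10) = 0.0081; P(data | bag B) = (1/5)(1/5)(1/5)(1/5) = 0.0016.
Multiplying each by its prior: 1/2 · 0.0081 = 0.00405, 1/2 · 0.0016 = 0.0008; these sum to 0.00485.
So P(bag A | data) = (0.00405) / (0.00485) = 0.83505.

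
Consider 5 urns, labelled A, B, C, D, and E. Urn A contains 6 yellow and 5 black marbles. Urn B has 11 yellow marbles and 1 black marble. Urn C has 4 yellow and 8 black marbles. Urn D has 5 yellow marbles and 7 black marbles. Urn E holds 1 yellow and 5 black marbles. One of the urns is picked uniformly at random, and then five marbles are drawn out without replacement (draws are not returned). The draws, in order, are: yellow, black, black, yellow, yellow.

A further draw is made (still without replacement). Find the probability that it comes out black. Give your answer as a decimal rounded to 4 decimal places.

0.6278

For each hypothesis, P(data | H) works out to: P(data | urn A) = (6/11)(5/10)(4/9)(5/8)(4/7) = 0.04329; P(data | urn B) = (11/12)(1/11)(0/10) = 0; P(data | urn C) = (4/12)(8/11)(7/10)(3/9)(2/8) = 0.014141; P(data | urn D) = (5/12)(7/11)(6/10)(4/9)(3/8) = 0.026515; P(data | urn E) = (1/6)(5/5)(4/4)(0/3) = 0.
The prior-weighted likelihoods are 1/5 · 0.04329 = 0.008658, 1/5 · 0 = 0, 1/5 · 0.014141 = 0.0028283, 1/5 · 0.026515 = 0.005303, 1/5 · 0 = 0; these sum to 0.016789.
Dividing through by the total gives posterior P(urn A | data) = 0.51569, P(urn B | data) = 0, P(urn C | data) = 0.16846, P(urn D | data) = 0.31586, P(urn E | data) = 0.
The predictive probability is P(black next | data) = (1/2)(0.51569) + (6/7)(0.16846) + (5/7)(0.31586) = 0.62785.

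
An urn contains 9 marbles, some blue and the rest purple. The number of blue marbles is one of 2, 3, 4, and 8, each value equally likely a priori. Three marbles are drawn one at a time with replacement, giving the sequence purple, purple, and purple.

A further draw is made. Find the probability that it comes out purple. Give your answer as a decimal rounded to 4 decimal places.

The likelihood of the observed sequence under each hypothesis: P(data | r = 2) = (7/9)(7/9)(7/9) = 0.47051; P(data | r = 3) = (6/9)(6/9)(6/9) = 0.2963; P(data | r = 4) = (5/9)(5/9)(5/9) = 0.17147; P(data | r = 8) = (1/9)(1/9)(1/9) = 0.0013717.
The prior-weighted likelihoods are 1/4 · 0.47051 = 0.11763, 1/4 · 0.2963 = 0.074074, 1/4 · 0.17147 = 0.042867, 1/4 · 0.0013717 = 0.00034294; summing to 0.23491.
Normalising, the posterior is P(r = 2 | data) = 0.50073, P(r = 3 | data) = 0.31533, P(r = 4 | data) = 0.18248, P(r = 8 | data) = 0.0014599.
Averaging over the posterior, P(purple next | data) = (7/9)(0.50073) + (2/3)(0.31533) + (5/9)(0.18248) + (1/9)(0.0014599) = 0.70122.

0.7012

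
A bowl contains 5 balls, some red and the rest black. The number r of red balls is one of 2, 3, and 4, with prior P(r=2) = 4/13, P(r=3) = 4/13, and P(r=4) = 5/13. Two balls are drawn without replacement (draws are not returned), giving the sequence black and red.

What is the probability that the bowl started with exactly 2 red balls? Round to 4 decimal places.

Under each hypothesis, the probability of the observed sequence is: P(data | r = 2) = (3/5)(2/4) = 3/10; P(data | r = 3) = (2/5)(3/4) = 3/10; P(data | r = 4) = (1/5)(4/4) = 1/5.
Multiplying each by its prior: 4/13 · 3/10 = 6/65, 4/13 · 3/10 = 6/65, 5/13 · 1/5 = 1/13; with total 17/65.
By Bayes' rule, P(r = 2 | data) = (6/65) / (17/65) = 6/17.

0.3529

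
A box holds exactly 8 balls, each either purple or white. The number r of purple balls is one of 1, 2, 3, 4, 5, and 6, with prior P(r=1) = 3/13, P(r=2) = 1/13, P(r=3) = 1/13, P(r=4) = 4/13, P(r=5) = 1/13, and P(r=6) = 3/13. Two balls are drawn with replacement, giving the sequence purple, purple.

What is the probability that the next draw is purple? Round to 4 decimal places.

Under each hypothesis, the probability of the observed sequence is: P(data | r = 1) = (1/8)(1/8) = 1/64; P(data | r = 2) = (2/8)(2/8) = 1/16; P(data | r = 3) = (3/8)(3/8) = 9/64; P(data | r = 4) = (4/8)(4/8) = 1/4; P(data | r = 5) = (5/8)(5/8) = 25/64; P(data | r = 6) = (6/8)(6/8) = 9/16.
The prior-weighted likelihoods are 3/13 · 1/64 = 3/832, 1/13 · 1/16 = 1/208, 1/13 · 9/64 = 9/832, 4/13 · 1/4 = 1/13, 1/13 · 25/64 = 25/832, 3/13 · 9/16 = 27/208; these sum to 213/832.
The posterior is then P(r = 1 | data) = 0.014085, P(r = 2 | data) = 0.018779, P(r = 3 | data) = 0.042254, P(r = 4 | data) = 0.30047, P(r = 5 | data) = 0.11737, P(r = 6 | data) = 0.50704.
So P(purple next | data) = Σ P(purple next | H) P(H | data) = (1/8)(0.014085) + (1/4)(0.018779) + (3/8)(0.042254) + (1/2)(0.30047) + (5/8)(0.11737) + (3/4)(0.50704) = 0.62617.

0.6262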